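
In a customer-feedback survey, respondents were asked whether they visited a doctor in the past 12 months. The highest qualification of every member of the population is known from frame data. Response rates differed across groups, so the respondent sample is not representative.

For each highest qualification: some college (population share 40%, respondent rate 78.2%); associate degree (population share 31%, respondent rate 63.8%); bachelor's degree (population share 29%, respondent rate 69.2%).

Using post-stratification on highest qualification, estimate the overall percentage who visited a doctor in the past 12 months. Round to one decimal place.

Each cell contributes population-share × respondent value:
  some college: 0.4 × 78.2 = 31.28
  associate degree: 0.31 × 63.8 = 19.778
  bachelor's degree: 0.29 × 69.2 = 20.068
Post-stratified estimate = 71.126 → 71.1%.

71.1%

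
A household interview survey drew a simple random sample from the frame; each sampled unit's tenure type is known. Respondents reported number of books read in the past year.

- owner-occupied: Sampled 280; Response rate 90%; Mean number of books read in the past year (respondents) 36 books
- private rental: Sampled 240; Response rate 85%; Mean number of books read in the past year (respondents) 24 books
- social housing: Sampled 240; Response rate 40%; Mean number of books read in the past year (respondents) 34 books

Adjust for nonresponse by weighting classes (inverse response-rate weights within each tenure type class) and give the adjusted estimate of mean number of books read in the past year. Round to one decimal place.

31.6

Each respondent's weight = sampled/responded in their class; summing within a class gives n_sampled, so:
  owner-occupied: 280 × 36 = 10,080
  private rental: 240 × 24 = 5760
  social housing: 240 × 34 = 8160
Adjusted estimate = 24,000 / 760 = 31.5789 → 31.6.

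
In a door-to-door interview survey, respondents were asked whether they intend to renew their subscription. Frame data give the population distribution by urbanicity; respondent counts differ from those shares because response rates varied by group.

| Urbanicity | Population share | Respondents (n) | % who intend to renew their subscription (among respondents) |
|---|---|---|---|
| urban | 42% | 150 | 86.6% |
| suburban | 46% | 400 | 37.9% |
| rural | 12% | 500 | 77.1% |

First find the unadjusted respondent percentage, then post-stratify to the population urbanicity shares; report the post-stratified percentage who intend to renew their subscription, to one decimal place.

Without adjustment, the pooled respondent share is:
  (150/1050)×86.6 + (400/1050)×37.9 + (500/1050)×77.1 = 63.5238%
Post-stratified estimate weights by population shares:
  0.42×86.6 + 0.46×37.9 + 0.12×77.1 = 63.058%

63.1%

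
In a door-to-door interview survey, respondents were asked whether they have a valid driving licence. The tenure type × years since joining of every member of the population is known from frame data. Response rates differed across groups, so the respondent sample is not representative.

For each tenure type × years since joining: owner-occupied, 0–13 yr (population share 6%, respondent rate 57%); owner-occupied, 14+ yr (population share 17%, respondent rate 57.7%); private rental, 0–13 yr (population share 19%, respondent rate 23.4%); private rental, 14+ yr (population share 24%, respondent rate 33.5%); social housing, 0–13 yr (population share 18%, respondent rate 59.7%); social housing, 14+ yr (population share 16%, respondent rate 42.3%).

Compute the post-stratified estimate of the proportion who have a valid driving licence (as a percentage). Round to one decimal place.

Weight each group's respondent value by its population share:
  owner-occupied, 0–13 yr: 0.06 × 57 = 3.42
  owner-occupied, 14+ yr: 0.17 × 57.7 = 9.809
  private rental, 0–13 yr: 0.19 × 23.4 = 4.446
  private rental, 14+ yr: 0.24 × 33.5 = 8.04
  social housing, 0–13 yr: 0.18 × 59.7 = 10.746
  social housing, 14+ yr: 0.16 × 42.3 = 6.768
Post-stratified estimate = 43.229 → 43.2%.

43.2%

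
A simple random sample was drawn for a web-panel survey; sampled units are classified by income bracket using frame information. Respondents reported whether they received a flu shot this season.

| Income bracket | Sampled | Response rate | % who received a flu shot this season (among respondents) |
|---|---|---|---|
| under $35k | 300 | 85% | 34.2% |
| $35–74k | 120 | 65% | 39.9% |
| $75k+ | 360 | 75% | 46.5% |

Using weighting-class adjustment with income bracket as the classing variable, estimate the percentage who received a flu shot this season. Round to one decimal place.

Weighting each respondent by the inverse class response rate inflates each class back to its sampled size, so the class weight is n_sampled:
  under $35k: 300 × 34.2 = 10,260
  $35–74k: 120 × 39.9 = 4788
  $75k+: 360 × 46.5 = 16,740
Adjusted estimate = 31,788 / 780 = 40.7538 → 40.8%.

40.8%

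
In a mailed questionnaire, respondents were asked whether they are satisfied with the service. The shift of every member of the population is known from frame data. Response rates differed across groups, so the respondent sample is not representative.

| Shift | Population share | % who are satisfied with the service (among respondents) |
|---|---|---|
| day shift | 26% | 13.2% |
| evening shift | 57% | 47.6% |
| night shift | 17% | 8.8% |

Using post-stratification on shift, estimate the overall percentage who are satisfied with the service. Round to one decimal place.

32.1%

Weight each group's respondent value by its population share:
  day shift: 0.26 × 13.2 = 3.432
  evening shift: 0.57 × 47.6 = 27.132
  night shift: 0.17 × 8.8 = 1.496
Post-stratified estimate = 32.06 → 32.1%.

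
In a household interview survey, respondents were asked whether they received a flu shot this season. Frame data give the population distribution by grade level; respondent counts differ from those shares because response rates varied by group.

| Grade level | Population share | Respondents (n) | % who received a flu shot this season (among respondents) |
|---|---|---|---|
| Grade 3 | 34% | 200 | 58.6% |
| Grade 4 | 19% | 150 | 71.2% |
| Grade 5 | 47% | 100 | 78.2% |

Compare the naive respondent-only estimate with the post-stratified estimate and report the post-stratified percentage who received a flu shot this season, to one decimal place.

70.2%

Unadjusted (pooled respondent) estimate weights by respondent counts:
  (200/450)×58.6 + (150/450)×71.2 + (100/450)×78.2 = 67.1556%
Post-stratified estimate weights by population shares:
  0.34×58.6 + 0.19×71.2 + 0.47×78.2 = 70.206%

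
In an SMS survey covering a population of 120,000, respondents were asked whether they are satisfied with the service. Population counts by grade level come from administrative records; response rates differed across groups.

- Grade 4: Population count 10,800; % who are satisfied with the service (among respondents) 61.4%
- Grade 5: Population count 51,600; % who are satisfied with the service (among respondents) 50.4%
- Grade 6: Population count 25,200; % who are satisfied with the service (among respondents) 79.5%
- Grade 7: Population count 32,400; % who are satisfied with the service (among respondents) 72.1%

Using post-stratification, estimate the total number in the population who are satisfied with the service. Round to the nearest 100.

76,000

Apply each group's respondent rate to its population count:
  Grade 4: 10,800 × 61.4% = 6631.2
  Grade 5: 51,600 × 50.4% = 26006.4
  Grade 6: 25,200 × 79.5% = 20,034
  Grade 7: 32,400 × 72.1% = 23360.4
Estimated total = 76,032 → 76,000.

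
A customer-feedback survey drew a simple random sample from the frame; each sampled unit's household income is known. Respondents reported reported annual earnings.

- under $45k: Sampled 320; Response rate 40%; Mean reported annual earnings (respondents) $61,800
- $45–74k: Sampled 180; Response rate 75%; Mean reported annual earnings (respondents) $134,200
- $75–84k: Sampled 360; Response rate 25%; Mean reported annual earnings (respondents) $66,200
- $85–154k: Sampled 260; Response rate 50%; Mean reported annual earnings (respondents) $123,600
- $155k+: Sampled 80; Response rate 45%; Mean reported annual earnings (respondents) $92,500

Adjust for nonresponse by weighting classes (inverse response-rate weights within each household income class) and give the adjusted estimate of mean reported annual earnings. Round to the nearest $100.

$89,400

Each respondent's weight = sampled/responded in their class; summing within a class gives n_sampled, so:
  under $45k: 320 × 61,800 = 19,776,000
  $45–74k: 180 × 134,200 = 24,156,000
  $75–84k: 360 × 66,200 = 23,832,000
  $85–154k: 260 × 123,600 = 32,136,000
  $155k+: 80 × 92,500 = 7,400,000
Adjusted estimate = 107,300,000 / 1,200 = 89416.7 → $89,400.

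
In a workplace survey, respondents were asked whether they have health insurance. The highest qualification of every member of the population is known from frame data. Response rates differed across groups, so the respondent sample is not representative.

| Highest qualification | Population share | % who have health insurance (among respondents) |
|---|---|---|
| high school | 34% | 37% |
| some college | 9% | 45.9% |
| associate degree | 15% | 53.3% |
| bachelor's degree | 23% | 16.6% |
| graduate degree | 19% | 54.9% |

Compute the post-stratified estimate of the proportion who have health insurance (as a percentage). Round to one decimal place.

Weight each group's respondent value by its population share:
  high school: 0.34 × 37 = 12.58
  some college: 0.09 × 45.9 = 4.131
  associate degree: 0.15 × 53.3 = 7.995
  bachelor's degree: 0.23 × 16.6 = 3.818
  graduate degree: 0.19 × 54.9 = 10.431
Post-stratified estimate = 38.955 → 39.0%.

39.0%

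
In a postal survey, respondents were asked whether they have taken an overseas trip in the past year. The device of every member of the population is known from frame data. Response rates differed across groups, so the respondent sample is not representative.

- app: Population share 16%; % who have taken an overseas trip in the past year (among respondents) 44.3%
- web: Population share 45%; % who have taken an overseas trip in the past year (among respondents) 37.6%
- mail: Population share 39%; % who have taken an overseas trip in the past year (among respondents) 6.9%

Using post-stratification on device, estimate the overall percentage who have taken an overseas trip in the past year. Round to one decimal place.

26.7%

Reweight to the known device distribution:
  app: 0.16 × 44.3 = 7.088
  web: 0.45 × 37.6 = 16.92
  mail: 0.39 × 6.9 = 2.691
Post-stratified estimate = 26.699 → 26.7%.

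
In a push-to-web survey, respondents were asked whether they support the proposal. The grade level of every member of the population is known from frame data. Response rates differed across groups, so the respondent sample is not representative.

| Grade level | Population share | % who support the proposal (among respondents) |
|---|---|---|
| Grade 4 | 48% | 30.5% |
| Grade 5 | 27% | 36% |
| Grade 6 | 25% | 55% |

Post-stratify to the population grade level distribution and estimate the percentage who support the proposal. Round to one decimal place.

Post-stratification weights by population share, not respondent share:
  Grade 4: 0.48 × 30.5 = 14.64
  Grade 5: 0.27 × 36 = 9.72
  Grade 6: 0.25 × 55 = 13.75
Post-stratified estimate = 38.11 → 38.1%.

38.1%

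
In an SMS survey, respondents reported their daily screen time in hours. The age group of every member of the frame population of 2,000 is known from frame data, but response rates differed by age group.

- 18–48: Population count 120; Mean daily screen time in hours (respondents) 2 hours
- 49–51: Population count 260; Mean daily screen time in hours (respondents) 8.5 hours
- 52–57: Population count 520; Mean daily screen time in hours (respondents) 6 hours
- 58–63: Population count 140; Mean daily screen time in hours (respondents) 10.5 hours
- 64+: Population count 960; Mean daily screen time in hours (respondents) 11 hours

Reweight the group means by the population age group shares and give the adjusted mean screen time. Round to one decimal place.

Reweight to the known age group distribution:
  18–48: (120/2,000) × 2 = 0.12
  49–51: (260/2,000) × 8.5 = 1.105
  52–57: (520/2,000) × 6 = 1.56
  58–63: (140/2,000) × 10.5 = 0.735
  64+: (960/2,000) × 11 = 5.28
Post-stratified estimate = 8.8 → 8.8.

8.8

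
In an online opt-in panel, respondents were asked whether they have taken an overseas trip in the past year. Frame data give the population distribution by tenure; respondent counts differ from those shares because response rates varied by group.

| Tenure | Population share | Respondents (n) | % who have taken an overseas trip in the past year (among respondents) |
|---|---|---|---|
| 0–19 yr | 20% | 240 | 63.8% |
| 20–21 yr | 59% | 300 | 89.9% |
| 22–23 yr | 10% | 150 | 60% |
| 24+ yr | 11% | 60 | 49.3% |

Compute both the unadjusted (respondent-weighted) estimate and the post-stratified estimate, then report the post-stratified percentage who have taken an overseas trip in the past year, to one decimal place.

Naive respondent-only estimate (weights = respondent counts):
  (240/750)×63.8 + (300/750)×89.9 + (150/750)×60 + (60/750)×49.3 = 72.32%
Post-stratified estimate weights by population shares:
  0.2×63.8 + 0.59×89.9 + 0.1×60 + 0.11×49.3 = 77.224%

77.2%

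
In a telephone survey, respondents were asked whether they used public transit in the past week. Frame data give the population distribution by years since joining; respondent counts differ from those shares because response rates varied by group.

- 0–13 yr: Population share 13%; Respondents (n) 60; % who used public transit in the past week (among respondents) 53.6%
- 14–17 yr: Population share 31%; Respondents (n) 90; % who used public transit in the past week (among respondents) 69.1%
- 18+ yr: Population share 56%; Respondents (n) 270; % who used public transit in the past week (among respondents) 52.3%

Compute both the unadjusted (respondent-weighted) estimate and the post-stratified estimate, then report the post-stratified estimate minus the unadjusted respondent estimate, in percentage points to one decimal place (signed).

Without adjustment, the pooled respondent share is:
  (60/420)×53.6 + (90/420)×69.1 + (270/420)×52.3 = 56.0857%
Reweighting by population years since joining shares:
  0.13×53.6 + 0.31×69.1 + 0.56×52.3 = 57.677%
Difference = 57.677 − 56.0857 = 1.5913 pp.

+1.6 percentage points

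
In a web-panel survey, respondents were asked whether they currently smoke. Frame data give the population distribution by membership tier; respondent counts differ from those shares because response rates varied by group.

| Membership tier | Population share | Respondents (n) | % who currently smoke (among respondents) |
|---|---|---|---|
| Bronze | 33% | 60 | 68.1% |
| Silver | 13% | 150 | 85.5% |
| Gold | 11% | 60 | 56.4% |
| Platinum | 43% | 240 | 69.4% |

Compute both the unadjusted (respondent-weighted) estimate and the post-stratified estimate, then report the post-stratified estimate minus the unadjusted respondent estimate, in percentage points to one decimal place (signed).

-2.8 percentage points

Unadjusted (pooled respondent) estimate weights by respondent counts:
  (60/510)×68.1 + (150/510)×85.5 + (60/510)×56.4 + (240/510)×69.4 = 72.4529%
Reweighting by population membership tier shares:
  0.33×68.1 + 0.13×85.5 + 0.11×56.4 + 0.43×69.4 = 69.634%
Difference = 69.634 − 72.4529 = -2.8189 pp.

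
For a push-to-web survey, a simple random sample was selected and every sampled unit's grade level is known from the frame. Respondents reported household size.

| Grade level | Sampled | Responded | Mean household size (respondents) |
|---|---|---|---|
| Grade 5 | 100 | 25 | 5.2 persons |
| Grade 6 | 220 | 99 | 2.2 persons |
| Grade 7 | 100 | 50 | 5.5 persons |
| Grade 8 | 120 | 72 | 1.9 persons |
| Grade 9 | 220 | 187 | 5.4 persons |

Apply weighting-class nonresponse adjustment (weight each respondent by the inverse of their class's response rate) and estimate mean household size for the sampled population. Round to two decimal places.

3.91

Response rates by class: Grade 5 25/100 = 25%, Grade 6 99/220 = 45%, Grade 7 50/100 = 50%, Grade 8 72/120 = 60%, Grade 9 187/220 = 85%.
Inverse-response-rate weighting restores each class to its sampled count, so class totals weight by n_sampled:
  Grade 5: 100 × 5.2 = 520
  Grade 6: 220 × 2.2 = 484
  Grade 7: 100 × 5.5 = 550
  Grade 8: 120 × 1.9 = 228
  Grade 9: 220 × 5.4 = 1188
Adjusted estimate = 2970 / 760 = 3.90789 → 3.91.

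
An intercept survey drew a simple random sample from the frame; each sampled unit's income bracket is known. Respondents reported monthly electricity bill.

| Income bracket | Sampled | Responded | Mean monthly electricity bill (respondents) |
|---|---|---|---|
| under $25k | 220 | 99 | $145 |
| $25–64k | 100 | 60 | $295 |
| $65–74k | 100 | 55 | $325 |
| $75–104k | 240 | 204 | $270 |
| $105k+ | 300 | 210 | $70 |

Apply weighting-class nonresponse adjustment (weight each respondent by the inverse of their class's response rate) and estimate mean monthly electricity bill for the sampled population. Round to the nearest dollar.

$187

Response rates by class: under $25k 99/220 = 45%, $25–64k 60/100 = 60%, $65–74k 55/100 = 55%, $75–104k 204/240 = 85%, $105k+ 210/300 = 70%.
Weighting each respondent by the inverse class response rate inflates each class back to its sampled size, so the class weight is n_sampled:
  under $25k: 220 × 145 = 31,900
  $25–64k: 100 × 295 = 29,500
  $65–74k: 100 × 325 = 32,500
  $75–104k: 240 × 270 = 64,800
  $105k+: 300 × 70 = 21,000
Adjusted estimate = 179,700 / 960 = 187.188 → $187.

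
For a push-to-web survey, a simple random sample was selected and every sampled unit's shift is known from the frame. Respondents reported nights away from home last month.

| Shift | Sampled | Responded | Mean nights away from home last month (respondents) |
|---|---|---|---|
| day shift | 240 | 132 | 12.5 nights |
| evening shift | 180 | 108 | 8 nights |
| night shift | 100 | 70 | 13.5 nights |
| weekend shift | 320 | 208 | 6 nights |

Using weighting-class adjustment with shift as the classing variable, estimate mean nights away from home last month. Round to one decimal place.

9.2

Class response rates: day shift 132/240 = 55%, evening shift 108/180 = 60%, night shift 70/100 = 70%, weekend shift 208/320 = 65%.
With weight = n_sampled/n_responded per class, the weighted class total is n_sampled:
  day shift: 240 × 12.5 = 3000
  evening shift: 180 × 8 = 1440
  night shift: 100 × 13.5 = 1350
  weekend shift: 320 × 6 = 1920
Adjusted estimate = 7710 / 840 = 9.17857 → 9.2.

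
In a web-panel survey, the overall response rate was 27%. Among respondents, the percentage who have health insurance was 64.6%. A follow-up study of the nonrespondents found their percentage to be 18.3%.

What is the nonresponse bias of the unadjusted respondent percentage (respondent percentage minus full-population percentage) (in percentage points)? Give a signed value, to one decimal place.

Nonresponse fraction = 1 − 0.27 = 0.73.
Bias = (nonresponse fraction) × (respondent percentage − nonrespondent percentage)
     = 0.73 × (64.6 − 18.3) = 0.73 × 46.3 = 33.799.

+33.8 percentage points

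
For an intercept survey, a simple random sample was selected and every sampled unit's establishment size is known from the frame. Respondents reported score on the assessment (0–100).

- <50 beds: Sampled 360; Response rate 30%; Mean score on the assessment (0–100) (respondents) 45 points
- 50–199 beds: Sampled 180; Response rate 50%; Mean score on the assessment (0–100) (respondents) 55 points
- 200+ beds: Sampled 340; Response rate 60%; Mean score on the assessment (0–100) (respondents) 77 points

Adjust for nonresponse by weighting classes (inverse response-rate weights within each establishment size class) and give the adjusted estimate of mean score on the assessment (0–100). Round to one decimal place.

59.4

Weighting each respondent by the inverse class response rate inflates each class back to its sampled size, so the class weight is n_sampled:
  <50 beds: 360 × 45 = 16,200
  50–199 beds: 180 × 55 = 9900
  200+ beds: 340 × 77 = 26,180
Adjusted estimate = 52,280 / 880 = 59.4091 → 59.4.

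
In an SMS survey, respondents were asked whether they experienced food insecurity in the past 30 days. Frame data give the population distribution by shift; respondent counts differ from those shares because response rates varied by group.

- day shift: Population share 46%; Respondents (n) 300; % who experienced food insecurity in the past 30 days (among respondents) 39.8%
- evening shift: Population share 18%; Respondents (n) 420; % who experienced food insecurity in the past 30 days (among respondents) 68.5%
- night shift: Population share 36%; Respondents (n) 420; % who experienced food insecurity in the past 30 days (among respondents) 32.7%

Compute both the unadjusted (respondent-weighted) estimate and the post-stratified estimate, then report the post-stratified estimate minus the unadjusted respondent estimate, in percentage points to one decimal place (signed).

-5.3 percentage points

Without adjustment, the pooled respondent share is:
  (300/1140)×39.8 + (420/1140)×68.5 + (420/1140)×32.7 = 47.7579%
Reweighting by population shift shares:
  0.46×39.8 + 0.18×68.5 + 0.36×32.7 = 42.41%
Difference = 42.41 − 47.7579 = -5.3479 pp.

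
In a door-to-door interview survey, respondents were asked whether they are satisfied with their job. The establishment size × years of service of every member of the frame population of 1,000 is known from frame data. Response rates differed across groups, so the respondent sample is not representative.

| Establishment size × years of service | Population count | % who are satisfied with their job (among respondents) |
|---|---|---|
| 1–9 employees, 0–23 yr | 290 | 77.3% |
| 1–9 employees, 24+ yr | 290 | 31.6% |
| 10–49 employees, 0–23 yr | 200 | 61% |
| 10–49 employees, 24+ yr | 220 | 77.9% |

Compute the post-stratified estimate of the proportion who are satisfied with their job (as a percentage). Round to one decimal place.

Post-stratification weights by population share, not respondent share:
  1–9 employees, 0–23 yr: (290/1,000) × 77.3 = 22.417
  1–9 employees, 24+ yr: (290/1,000) × 31.6 = 9.164
  10–49 employees, 0–23 yr: (200/1,000) × 61 = 12.2
  10–49 employees, 24+ yr: (220/1,000) × 77.9 = 17.138
Post-stratified estimate = 60.919 → 60.9%.

60.9%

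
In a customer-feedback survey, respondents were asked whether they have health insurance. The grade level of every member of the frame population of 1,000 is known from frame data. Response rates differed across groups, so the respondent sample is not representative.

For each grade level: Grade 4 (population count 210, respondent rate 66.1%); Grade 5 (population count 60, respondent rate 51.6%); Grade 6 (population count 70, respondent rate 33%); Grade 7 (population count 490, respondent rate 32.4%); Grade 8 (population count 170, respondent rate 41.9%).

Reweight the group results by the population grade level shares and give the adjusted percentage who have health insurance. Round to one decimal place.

Each cell contributes population-share × respondent value:
  Grade 4: (210/1,000) × 66.1 = 13.881
  Grade 5: (60/1,000) × 51.6 = 3.096
  Grade 6: (70/1,000) × 33 = 2.31
  Grade 7: (490/1,000) × 32.4 = 15.876
  Grade 8: (170/1,000) × 41.9 = 7.123
Post-stratified estimate = 42.286 → 42.3%.

42.3%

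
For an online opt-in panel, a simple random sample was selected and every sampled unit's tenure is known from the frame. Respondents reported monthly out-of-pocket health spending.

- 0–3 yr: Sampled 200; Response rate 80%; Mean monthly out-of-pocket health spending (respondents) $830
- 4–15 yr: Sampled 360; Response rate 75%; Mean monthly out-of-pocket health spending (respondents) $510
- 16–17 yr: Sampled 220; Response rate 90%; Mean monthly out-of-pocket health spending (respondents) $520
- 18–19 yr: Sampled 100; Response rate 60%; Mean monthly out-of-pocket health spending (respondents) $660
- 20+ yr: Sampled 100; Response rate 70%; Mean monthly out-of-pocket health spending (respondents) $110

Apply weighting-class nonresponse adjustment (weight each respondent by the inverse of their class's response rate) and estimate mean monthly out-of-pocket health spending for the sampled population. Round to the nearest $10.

Each respondent's weight = sampled/responded in their class; summing within a class gives n_sampled, so:
  0–3 yr: 200 × 830 = 166,000
  4–15 yr: 360 × 510 = 183,600
  16–17 yr: 220 × 520 = 114,400
  18–19 yr: 100 × 660 = 66,000
  20+ yr: 100 × 110 = 11,000
Adjusted estimate = 541,000 / 980 = 552.041 → $550.

$550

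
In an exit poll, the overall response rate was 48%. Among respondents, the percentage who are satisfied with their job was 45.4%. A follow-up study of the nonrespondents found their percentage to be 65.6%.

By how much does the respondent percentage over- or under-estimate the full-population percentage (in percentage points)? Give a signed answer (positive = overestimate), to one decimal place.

Nonresponse fraction = 1 − 0.48 = 0.52.
Bias = (nonresponse fraction) × (respondent percentage − nonrespondent percentage)
     = 0.52 × (45.4 − 65.6) = 0.52 × -20.2 = -10.504.

-10.5 percentage points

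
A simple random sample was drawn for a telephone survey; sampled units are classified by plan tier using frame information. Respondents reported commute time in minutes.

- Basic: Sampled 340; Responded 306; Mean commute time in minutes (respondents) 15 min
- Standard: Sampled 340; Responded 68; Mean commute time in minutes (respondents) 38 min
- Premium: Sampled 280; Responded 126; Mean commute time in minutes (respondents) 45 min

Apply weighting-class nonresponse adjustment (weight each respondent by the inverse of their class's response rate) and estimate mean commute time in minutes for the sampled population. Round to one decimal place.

Response rates by class: Basic 306/340 = 90%, Standard 68/340 = 20%, Premium 126/280 = 45%.
Each respondent's weight = sampled/responded in their class; summing within a class gives n_sampled, so:
  Basic: 340 × 15 = 5100
  Standard: 340 × 38 = 12,920
  Premium: 280 × 45 = 12,600
Adjusted estimate = 30,620 / 960 = 31.8958 → 31.9.

31.9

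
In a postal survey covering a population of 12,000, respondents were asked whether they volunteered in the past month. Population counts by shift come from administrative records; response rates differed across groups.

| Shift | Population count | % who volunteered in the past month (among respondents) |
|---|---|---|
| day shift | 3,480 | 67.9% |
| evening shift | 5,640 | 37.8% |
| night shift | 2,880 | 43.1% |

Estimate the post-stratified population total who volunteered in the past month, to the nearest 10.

Estimated count per cell = population count × respondent percentage:
  day shift: 3,480 × 67.9% = 2362.92
  evening shift: 5,640 × 37.8% = 2131.92
  night shift: 2,880 × 43.1% = 1241.28
Estimated total = 5736.12 → 5,740.

5,740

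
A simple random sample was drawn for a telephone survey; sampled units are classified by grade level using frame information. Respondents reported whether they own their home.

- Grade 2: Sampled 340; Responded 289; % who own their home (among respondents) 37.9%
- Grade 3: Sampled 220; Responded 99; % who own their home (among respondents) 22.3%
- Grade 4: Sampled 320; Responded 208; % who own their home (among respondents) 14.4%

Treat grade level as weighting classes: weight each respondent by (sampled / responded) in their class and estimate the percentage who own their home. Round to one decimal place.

25.5%

Response rates by class: Grade 2 289/340 = 85%, Grade 3 99/220 = 45%, Grade 4 208/320 = 65%.
Each respondent's weight = sampled/responded in their class; summing within a class gives n_sampled, so:
  Grade 2: 340 × 37.9 = 12,886
  Grade 3: 220 × 22.3 = 4906
  Grade 4: 320 × 14.4 = 4608
Adjusted estimate = 22,400 / 880 = 25.4545 → 25.5%.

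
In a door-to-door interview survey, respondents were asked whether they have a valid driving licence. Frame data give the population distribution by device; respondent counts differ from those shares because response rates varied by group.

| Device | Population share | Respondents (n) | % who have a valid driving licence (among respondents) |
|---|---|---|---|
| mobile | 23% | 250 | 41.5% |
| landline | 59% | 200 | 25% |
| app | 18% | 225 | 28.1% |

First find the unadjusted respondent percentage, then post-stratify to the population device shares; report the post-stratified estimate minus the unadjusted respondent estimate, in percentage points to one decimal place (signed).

-2.8 percentage points

Without adjustment, the pooled respondent share is:
  (250/675)×41.5 + (200/675)×25 + (225/675)×28.1 = 32.1444%
Post-stratified estimate weights by population shares:
  0.23×41.5 + 0.59×25 + 0.18×28.1 = 29.353%
Difference = 29.353 − 32.1444 = -2.7914 pp.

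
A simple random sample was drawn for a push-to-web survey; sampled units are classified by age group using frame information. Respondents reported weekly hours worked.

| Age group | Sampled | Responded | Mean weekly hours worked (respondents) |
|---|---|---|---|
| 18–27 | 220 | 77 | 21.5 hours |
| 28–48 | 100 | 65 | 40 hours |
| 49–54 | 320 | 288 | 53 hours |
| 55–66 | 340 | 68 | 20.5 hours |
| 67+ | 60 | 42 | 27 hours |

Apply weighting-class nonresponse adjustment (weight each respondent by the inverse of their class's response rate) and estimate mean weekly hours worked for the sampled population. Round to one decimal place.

33.0

Class response rates: 18–27 77/220 = 35%, 28–48 65/100 = 65%, 49–54 288/320 = 90%, 55–66 68/340 = 20%, 67+ 42/60 = 70%.
With weight = n_sampled/n_responded per class, the weighted class total is n_sampled:
  18–27: 220 × 21.5 = 4730
  28–48: 100 × 40 = 4000
  49–54: 320 × 53 = 16,960
  55–66: 340 × 20.5 = 6970
  67+: 60 × 27 = 1620
Adjusted estimate = 34,280 / 1,040 = 32.9615 → 33.0.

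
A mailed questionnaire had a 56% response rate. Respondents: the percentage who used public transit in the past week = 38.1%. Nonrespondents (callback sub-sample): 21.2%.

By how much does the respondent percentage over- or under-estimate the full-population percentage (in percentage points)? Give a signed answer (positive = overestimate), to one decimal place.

+7.4 percentage points

Nonresponse fraction = 1 − 0.56 = 0.44.
Bias = (nonresponse fraction) × (respondent percentage − nonrespondent percentage)
     = 0.44 × (38.1 − 21.2) = 0.44 × 16.9 = 7.436.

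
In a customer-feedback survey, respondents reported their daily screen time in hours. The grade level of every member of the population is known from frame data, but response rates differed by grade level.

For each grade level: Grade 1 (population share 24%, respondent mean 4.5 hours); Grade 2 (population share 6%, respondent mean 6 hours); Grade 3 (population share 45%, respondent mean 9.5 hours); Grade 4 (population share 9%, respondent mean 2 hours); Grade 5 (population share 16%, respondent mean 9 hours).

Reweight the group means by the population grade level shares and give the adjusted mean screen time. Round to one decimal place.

Weight each group's respondent value by its population share:
  Grade 1: 0.24 × 4.5 = 1.08
  Grade 2: 0.06 × 6 = 0.36
  Grade 3: 0.45 × 9.5 = 4.275
  Grade 4: 0.09 × 2 = 0.18
  Grade 5: 0.16 × 9 = 1.44
Post-stratified estimate = 7.335 → 7.3.

7.3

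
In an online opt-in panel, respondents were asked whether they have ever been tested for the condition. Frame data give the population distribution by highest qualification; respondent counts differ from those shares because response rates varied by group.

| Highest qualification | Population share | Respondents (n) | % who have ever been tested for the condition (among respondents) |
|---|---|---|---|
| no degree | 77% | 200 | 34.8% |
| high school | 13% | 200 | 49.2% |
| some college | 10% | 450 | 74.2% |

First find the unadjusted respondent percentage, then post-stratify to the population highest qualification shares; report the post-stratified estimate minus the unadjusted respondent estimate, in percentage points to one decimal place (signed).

Unadjusted (pooled respondent) estimate weights by respondent counts:
  (200/850)×34.8 + (200/850)×49.2 + (450/850)×74.2 = 59.0471%
Reweighting by population highest qualification shares:
  0.77×34.8 + 0.13×49.2 + 0.1×74.2 = 40.612%
Difference = 40.612 − 59.0471 = -18.4351 pp.

-18.4 percentage points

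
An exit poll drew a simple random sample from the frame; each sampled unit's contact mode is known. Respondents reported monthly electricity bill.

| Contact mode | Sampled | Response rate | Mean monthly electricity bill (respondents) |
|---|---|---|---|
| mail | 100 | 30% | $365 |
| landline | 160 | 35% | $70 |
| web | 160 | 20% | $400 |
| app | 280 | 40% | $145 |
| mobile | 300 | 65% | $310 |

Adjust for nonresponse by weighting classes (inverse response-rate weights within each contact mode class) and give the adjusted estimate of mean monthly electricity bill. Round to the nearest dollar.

With weight = n_sampled/n_responded per class, the weighted class total is n_sampled:
  mail: 100 × 365 = 36,500
  landline: 160 × 70 = 11,200
  web: 160 × 400 = 64,000
  app: 280 × 145 = 40,600
  mobile: 300 × 310 = 93,000
Adjusted estimate = 245,300 / 1,000 = 245.3 → $245.

$245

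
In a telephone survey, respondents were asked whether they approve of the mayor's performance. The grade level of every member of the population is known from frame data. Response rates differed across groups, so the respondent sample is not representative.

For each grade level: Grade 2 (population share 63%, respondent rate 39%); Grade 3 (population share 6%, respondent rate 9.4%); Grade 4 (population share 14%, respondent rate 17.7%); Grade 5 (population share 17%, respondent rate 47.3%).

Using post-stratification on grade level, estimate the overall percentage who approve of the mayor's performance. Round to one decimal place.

Reweight to the known grade level distribution:
  Grade 2: 0.63 × 39 = 24.57
  Grade 3: 0.06 × 9.4 = 0.564
  Grade 4: 0.14 × 17.7 = 2.478
  Grade 5: 0.17 × 47.3 = 8.041
Post-stratified estimate = 35.653 → 35.7%.

35.7%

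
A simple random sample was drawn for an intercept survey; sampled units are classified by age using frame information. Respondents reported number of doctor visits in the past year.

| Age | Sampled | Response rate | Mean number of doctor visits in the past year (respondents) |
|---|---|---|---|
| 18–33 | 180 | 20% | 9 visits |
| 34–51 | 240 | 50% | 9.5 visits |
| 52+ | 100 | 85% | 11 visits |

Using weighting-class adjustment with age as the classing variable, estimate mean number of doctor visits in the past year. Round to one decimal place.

Weighting each respondent by the inverse class response rate inflates each class back to its sampled size, so the class weight is n_sampled:
  18–33: 180 × 9 = 1620
  34–51: 240 × 9.5 = 2280
  52+: 100 × 11 = 1100
Adjusted estimate = 5000 / 520 = 9.61538 → 9.6.

9.6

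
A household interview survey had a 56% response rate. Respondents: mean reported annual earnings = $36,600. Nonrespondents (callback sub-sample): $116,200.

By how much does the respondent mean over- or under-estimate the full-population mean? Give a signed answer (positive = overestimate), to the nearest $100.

Nonresponse fraction = 1 − 0.56 = 0.44.
Bias = (nonresponse fraction) × (respondent mean − nonrespondent mean)
     = 0.44 × (36,600 − 116,200) = 0.44 × -79,600 = -35,024.

-$35,000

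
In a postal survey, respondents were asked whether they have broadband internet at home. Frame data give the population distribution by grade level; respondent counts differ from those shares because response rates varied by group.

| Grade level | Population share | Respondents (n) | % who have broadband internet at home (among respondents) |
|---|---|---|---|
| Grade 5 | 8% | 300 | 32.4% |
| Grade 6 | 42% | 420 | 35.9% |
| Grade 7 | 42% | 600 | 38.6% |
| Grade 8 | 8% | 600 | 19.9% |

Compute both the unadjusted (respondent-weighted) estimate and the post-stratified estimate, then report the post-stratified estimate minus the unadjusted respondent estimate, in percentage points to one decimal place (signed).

Naive respondent-only estimate (weights = respondent counts):
  (300/1920)×32.4 + (420/1920)×35.9 + (600/1920)×38.6 + (600/1920)×19.9 = 31.1969%
Post-stratifying to population shares instead:
  0.08×32.4 + 0.42×35.9 + 0.42×38.6 + 0.08×19.9 = 35.474%
Difference = 35.474 − 31.1969 = 4.2771 pp.

+4.3 percentage points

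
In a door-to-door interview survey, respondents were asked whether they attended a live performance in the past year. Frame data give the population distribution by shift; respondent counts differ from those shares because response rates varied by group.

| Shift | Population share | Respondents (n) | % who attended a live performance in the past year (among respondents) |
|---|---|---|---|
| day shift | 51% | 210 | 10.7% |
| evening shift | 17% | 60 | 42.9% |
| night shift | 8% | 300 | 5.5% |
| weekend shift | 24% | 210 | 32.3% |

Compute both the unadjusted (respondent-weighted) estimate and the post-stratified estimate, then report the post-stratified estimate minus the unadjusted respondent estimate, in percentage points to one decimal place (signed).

Naive respondent-only estimate (weights = respondent counts):
  (210/780)×10.7 + (60/780)×42.9 + (300/780)×5.5 + (210/780)×32.3 = 16.9923%
Post-stratified estimate weights by population shares:
  0.51×10.7 + 0.17×42.9 + 0.08×5.5 + 0.24×32.3 = 20.942%
Difference = 20.942 − 16.9923 = 3.9497 pp.

+3.9 percentage points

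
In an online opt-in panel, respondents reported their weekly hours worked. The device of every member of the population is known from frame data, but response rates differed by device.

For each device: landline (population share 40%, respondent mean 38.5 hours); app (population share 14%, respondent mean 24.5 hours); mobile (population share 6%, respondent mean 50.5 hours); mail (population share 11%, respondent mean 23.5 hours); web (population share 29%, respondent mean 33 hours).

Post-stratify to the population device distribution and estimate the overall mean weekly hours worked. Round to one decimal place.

Post-stratification weights by population share, not respondent share:
  landline: 0.4 × 38.5 = 15.4
  app: 0.14 × 24.5 = 3.43
  mobile: 0.06 × 50.5 = 3.03
  mail: 0.11 × 23.5 = 2.585
  web: 0.29 × 33 = 9.57
Post-stratified estimate = 34.015 → 34.0.

34.0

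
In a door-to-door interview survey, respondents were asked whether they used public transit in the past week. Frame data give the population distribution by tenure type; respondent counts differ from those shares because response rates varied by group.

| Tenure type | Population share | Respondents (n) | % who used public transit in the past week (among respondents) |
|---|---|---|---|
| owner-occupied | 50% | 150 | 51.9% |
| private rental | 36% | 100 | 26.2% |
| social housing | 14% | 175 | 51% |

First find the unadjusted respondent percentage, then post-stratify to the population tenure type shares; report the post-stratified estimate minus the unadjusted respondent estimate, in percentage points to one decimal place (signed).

-3.0 percentage points

Unadjusted (pooled respondent) estimate weights by respondent counts:
  (150/425)×51.9 + (100/425)×26.2 + (175/425)×51 = 45.4824%
Post-stratifying to population shares instead:
  0.5×51.9 + 0.36×26.2 + 0.14×51 = 42.522%
Difference = 42.522 − 45.4824 = -2.9604 pp.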